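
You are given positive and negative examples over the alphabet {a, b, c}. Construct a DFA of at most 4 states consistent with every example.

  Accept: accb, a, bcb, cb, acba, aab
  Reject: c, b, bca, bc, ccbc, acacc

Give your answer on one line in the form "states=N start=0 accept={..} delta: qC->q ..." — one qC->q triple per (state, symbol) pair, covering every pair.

Grow the machine one transition at a time. Run the examples from 0; the earliest place one falls off (shortest prefix, ties alphabetical) gets sent to the lowest-numbered state that keeps every Accept/Reject pair distinguishable — a pair clashes when both reach the same state with identical unread suffix — and to a fresh state only if none does.
a: 0a undefined. 0a->0: no, aab/b meet in 0 with "b" left. Open state 1: 0a->1.
b: 0b undefined. 0b->0: ok.
c: 0c undefined. 0c->0: no, a/bca meet in 1. 0c->1: no, a/c meet in 1. Open state 2: 0c->2.
aa: 1a undefined. 1a->0: no, aab/b meet in 0. 1a->1: ok.
ac: 1c undefined. 1c->0: ok.
cb: 2b undefined. 2b->0: no, accb/b meet in 0. 2b->1: ok.
cc: 2c undefined. 2c->0: ok.
aab: 1b undefined. 1b->0: no, aab/b meet in 0. 1b->1: ok.
bca: 2a undefined. 2a->0: ok.
All examples now run through 3 states with every (state, symbol) defined. Accept strings end in {1}, Reject strings end in {0,2}; accept={1}.

states=3 start=0 accept={1} delta: 0a->1 0b->0 0c->2 1a->1 1b->1 1c->0 2a->0 2b->1 2c->0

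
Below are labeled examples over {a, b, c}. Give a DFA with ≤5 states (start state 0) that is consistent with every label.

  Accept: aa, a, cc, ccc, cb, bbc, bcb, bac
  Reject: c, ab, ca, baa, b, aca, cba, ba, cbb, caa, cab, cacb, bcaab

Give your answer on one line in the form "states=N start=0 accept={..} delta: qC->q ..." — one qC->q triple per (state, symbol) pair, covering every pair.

Grow the machine one transition at a time. Run the examples from 0; the earliest place one falls off (shortest prefix, ties alphabetical) gets sent to the lowest-numbered state that keeps every Accept/Reject pair distinguishable — a pair clashes when both reach the same state with identical unread suffix — and to a fresh state only if none does.
a: 0a undefined. 0a->0: ok.
b: 0b undefined. 0b->0: no, aa/ab meet in 0. Open state 1: 0b->1.
c: 0c undefined. 0c->0: no, aa/c meet in 0. 0c->1: ok.
ba: 1a undefined. 1a->0: no, aa/ca meet in 0. 1a->1: no, cb/cab meet in 1 with "b" left. Open state 2: 1a->2.
bb: 1b undefined. 1b->0: no, aa/cba meet in 0. 1b->1: no, cb/c meet in 1. 1b->2: no, cb/ca meet in 2. Open state 3: 1b->3.
bc: 1c undefined. 1c->0: no, ccc/c meet in 1. 1c->1: no, cc/c meet in 1. 1c->2: no, cc/ca meet in 2. 1c->3: no, bcb/cbb meet in 3 with "b" left. Open state 4: 1c->4.
baa: 2a undefined. 2a->0: no, aa/baa meet in 0. 2a->1: ok.
bac: 2c undefined. 2c->0: ok.
bbc: 3c undefined. 3c->0: ok.
bca: 4a undefined. 4a->0: ok.
bcb: 4b undefined. 4b->0: ok.
cab: 2b undefined. 2b->0: no, aa/cab meet in 0. 2b->1: ok.
cba: 3a undefined. 3a->0: no, aa/cba meet in 0. 3a->1: ok.
cbb: 3b undefined. 3b->0: no, aa/cbb meet in 0. 3b->1: ok.
ccc: 4c undefined. 4c->0: ok.
All examples now run through 5 states with every (state, symbol) defined. Accept strings end in {0,3,4}, Reject strings end in {1,2}; accept={0,3,4}.

states=5 start=0 accept={0,3,4} delta: 0a->0 0b->1 0c->1 1a->2 1b->3 1c->4 2a->1 2b->1 2c->0 3a->1 3b->1 3c->0 4a->0 4b->0 4c->0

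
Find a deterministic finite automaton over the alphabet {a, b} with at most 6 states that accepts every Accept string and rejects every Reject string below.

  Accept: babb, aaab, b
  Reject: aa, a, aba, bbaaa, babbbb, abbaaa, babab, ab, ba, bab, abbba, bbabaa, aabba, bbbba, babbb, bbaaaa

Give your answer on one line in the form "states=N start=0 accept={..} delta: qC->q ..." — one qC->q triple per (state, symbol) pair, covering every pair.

states=5 start=0 accept={0,4} delta: 0a->1 0b->0 1a->2 1b->3 2a->2 2b->0 3a->1 3b->4 4a->0 4b->1

State merging on the prefix tree: take the shortest (then alphabetical) example prefix whose next move is undefined and point that move at state 0, else 1, else 2, ...; a target is out if some Accept/Reject pair would then sit in one state with the same input left (inseparable). If every existing state is out, open a new one.
a: 0a undefined. 0a->0: no, aaab/ab meet in 0 with "b" left. Open state 1: 0a->1.
b: 0b undefined. 0b->0: ok.
aa: 1a undefined. 1a->0: no, aaab/ab meet in 1 with "b" left. 1a->1: no, aaab/ab meet in 1 with "b" left. Open state 2: 1a->2.
ab: 1b undefined. 1b->0: no, babb/babbbb meet in 0. 1b->1: no, babb/a meet in 1. 1b->2: no, aaab/babab meet in 2 with "ab" left. Open state 3: 1b->3.
aaa: 2a undefined. 2a->0: no, aaab/bbaaa meet in 0. 2a->1: no, aaab/ab meet in 3. 2a->2: ok.
aab: 2b undefined. 2b->0: ok.
aba: 3a undefined. 3a->0: no, aaab/aba meet in 0. 3a->1: ok.
abb: 3b undefined. 3b->0: no, babb/babbbb meet in 0. 3b->1: no, babb/a meet in 1. 3b->2: no, babb/aa meet in 2. 3b->3: no, babb/babbbb meet in 3. Open state 4: 3b->4.
abba: 4a undefined. 4a->0: ok.
abbb: 4b undefined. 4b->0: no, aaab/babbbb meet in 0. 4b->1: ok.
All examples now run through 5 states with every (state, symbol) defined. Accept strings end in {0,4}, Reject strings end in {1,2,3}; accept={0,4}.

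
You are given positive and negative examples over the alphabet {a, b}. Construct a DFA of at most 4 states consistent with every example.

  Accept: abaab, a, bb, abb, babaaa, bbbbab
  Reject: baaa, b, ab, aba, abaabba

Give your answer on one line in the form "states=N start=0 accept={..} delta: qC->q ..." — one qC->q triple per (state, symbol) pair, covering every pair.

State merging on the prefix tree: take the shortest (then alphabetical) example prefix whose next move is undefined and point that move at state 0, else 1, else 2, ...; a target is out if some Accept/Reject pair would then sit in one state with the same input left (inseparable). If every existing state is out, open a new one.
a: 0a undefined. 0a->0: ok.
b: 0b undefined. 0b->0: no, abaab/baaa meet in 0. Open state 1: 0b->1.
ba: 1a undefined. 1a->0: no, abaab/b meet in 1. 1a->1: ok.
bb: 1b undefined. 1b->0: no, bbbbab/baaa meet in 1. 1b->1: no, abaab/baaa meet in 1. Open state 2: 1b->2.
bbb: 2b undefined. 2b->0: no, a/abaabba meet in 0. 2b->1: ok.
baba: 2a undefined. 2a->0: no, bbbbab/baaa meet in 1. 2a->1: no, babaaa/baaa meet in 1. 2a->2: no, bbbbab/baaa meet in 1. Open state 3: 2a->3.
babaa: 3a undefined. 3a->0: ok.
bbbbab: 3b undefined. 3b->0: ok.
All examples now run through 4 states with every (state, symbol) defined. Accept strings end in {0,2}, Reject strings end in {1}; accept={0,2}.

states=4 start=0 accept={0,2} delta: 0a->0 0b->1 1a->1 1b->2 2a->3 2b->1 3a->0 3b->0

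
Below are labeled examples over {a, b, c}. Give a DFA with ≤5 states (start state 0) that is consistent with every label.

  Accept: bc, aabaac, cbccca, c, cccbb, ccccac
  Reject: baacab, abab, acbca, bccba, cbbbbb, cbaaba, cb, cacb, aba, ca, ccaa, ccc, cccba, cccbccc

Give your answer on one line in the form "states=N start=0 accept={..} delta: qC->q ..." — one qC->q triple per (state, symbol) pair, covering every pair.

states=5 start=0 accept={1} delta: 0a->0 0b->0 0c->1 1a->0 1b->0 1c->2 2a->0 2b->0 2c->3 3a->1 3b->4 3c->0 4a->0 4b->1 4c->0

State merging on the prefix tree: take the shortest (then alphabetical) example prefix whose next move is undefined and point that move at state 0, else 1, else 2, ...; a target is out if some Accept/Reject pair would then sit in one state with the same input left (inseparable). If every existing state is out, open a new one.
a: 0a undefined. 0a->0: ok.
b: 0b undefined. 0b->0: ok.
c: 0c undefined. 0c->0: no, bc/baacab meet in 0. Open state 1: 0c->1.
ca: 1a undefined. 1a->0: ok.
cb: 1b undefined. 1b->0: ok.
cc: 1c undefined. 1c->0: no, bc/ccc meet in 1. 1c->1: no, bc/ccc meet in 1. Open state 2: 1c->2.
cca: 2a undefined. 2a->0: ok.
ccc: 2c undefined. 2c->0: no, cbccca/baacab meet in 0. 2c->1: no, bc/ccc meet in 1. 2c->2: no, cbccca/baacab meet in 0. Open state 3: 2c->3.
bccb: 2b undefined. 2b->0: ok.
cccb: 3b undefined. 3b->0: no, cccbb/baacab meet in 0. 3b->1: no, cccbb/baacab meet in 0. 3b->2: no, cccbb/baacab meet in 0. 3b->3: no, cbccca/cccba meet in 3 with "a" left. Open state 4: 3b->4.
cccc: 3c undefined. 3c->0: ok.
cccba: 4a undefined. 4a->0: ok.
cccbb: 4b undefined. 4b->0: no, cccbb/baacab meet in 0. 4b->1: ok.
cccbc: 4c undefined. 4c->0: ok.
cbccca: 3a undefined. 3a->0: no, cbccca/baacab meet in 0. 3a->1: ok.
All examples now run through 5 states with every (state, symbol) defined. Accept strings end in {1}, Reject strings end in {0,2,3}; accept={1}.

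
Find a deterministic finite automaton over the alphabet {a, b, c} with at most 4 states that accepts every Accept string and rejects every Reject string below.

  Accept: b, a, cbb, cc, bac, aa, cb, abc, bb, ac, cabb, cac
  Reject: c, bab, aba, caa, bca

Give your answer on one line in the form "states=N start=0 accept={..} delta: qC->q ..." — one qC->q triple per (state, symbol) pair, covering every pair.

states=3 start=0 accept={0,1} delta: 0a->1 0b->0 0c->2 1a->0 1b->2 1c->0 2a->2 2b->0 2c->0

Grow the machine one transition at a time. Run the examples from 0; the earliest place one falls off (shortest prefix, ties alphabetical) gets sent to the lowest-numbered state that keeps every Accept/Reject pair distinguishable — a pair clashes when both reach the same state with identical unread suffix — and to a fresh state only if none does.
a: 0a undefined. 0a->0: no, ac/c meet in 0 with "c" left. Open state 1: 0a->1.
b: 0b undefined. 0b->0: ok.
c: 0c undefined. 0c->0: no, b/c meet in 0. 0c->1: no, a/c meet in 1. Open state 2: 0c->2.
aa: 1a undefined. 1a->0: ok.
ab: 1b undefined. 1b->0: no, b/bab meet in 0. 1b->1: no, b/aba meet in 0. 1b->2: ok.
ac: 1c undefined. 1c->0: ok.
ca: 2a undefined. 2a->0: no, b/aba meet in 0. 2a->1: no, b/caa meet in 0. 2a->2: ok.
cb: 2b undefined. 2b->0: ok.
cc: 2c undefined. 2c->0: ok.
All examples now run through 3 states with every (state, symbol) defined. Accept strings end in {0,1}, Reject strings end in {2}; accept={0,1}.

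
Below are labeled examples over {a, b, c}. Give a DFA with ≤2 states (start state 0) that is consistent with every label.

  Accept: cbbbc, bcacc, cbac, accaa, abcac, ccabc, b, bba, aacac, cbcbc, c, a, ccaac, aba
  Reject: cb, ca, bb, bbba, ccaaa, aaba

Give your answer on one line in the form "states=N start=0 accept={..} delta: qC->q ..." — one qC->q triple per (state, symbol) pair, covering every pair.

states=2 start=0 accept={1} delta: 0a->1 0b->1 0c->1 1a->0 1b->0 1c->1

State merging on the prefix tree: take the shortest (then alphabetical) example prefix whose next move is undefined and point that move at state 0, else 1, else 2, ...; a target is out if some Accept/Reject pair would then sit in one state with the same input left (inseparable). If every existing state is out, open a new one.
a: 0a undefined. 0a->0: no, aba/aaba meet in 0 with "ba" left. Open state 1: 0a->1.
b: 0b undefined. 0b->0: no, b/bb meet in 0. 0b->1: ok.
c: 0c undefined. 0c->0: no, b/cb meet in 1. 0c->1: ok.
aa: 1a undefined. 1a->0: ok.
ab: 1b undefined. 1b->0: ok.
ac: 1c undefined. 1c->0: no, cbbbc/ccaaa meet in 1. 1c->1: ok.
All examples now run through 2 states with every (state, symbol) defined. Accept strings end in {1}, Reject strings end in {0}; accept={1}.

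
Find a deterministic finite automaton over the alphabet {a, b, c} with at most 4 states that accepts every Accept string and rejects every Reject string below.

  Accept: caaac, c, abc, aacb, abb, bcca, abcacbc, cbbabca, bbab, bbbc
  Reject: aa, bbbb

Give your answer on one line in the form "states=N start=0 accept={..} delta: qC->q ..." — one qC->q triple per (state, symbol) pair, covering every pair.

states=4 start=0 accept={1,2} delta: 0a->0 0b->1 0c->1 1a->1 1b->2 1c->1 2a->0 2b->3 2c->1 3a->0 3b->0 3c->1

State merging on the prefix tree: take the shortest (then alphabetical) example prefix whose next move is undefined and point that move at state 0, else 1, else 2, ...; a target is out if some Accept/Reject pair would then sit in one state with the same input left (inseparable). If every existing state is out, open a new one.
a: 0a undefined. 0a->0: ok.
b: 0b undefined. 0b->0: no, abb/aa meet in 0. Open state 1: 0b->1.
c: 0c undefined. 0c->0: no, caaac/aa meet in 0. 0c->1: ok.
bb: 1b undefined. 1b->0: no, aacb/aa meet in 0. 1b->1: no, c/bbbb meet in 1. Open state 2: 1b->2.
bc: 1c undefined. 1c->0: no, abc/aa meet in 0. 1c->1: ok.
ca: 1a undefined. 1a->0: no, bcca/aa meet in 0. 1a->1: ok.
bba: 2a undefined. 2a->0: ok.
bbb: 2b undefined. 2b->0: no, caaac/bbbb meet in 1. 2b->1: no, aacb/bbbb meet in 2. 2b->2: no, aacb/bbbb meet in 2. Open state 3: 2b->3.
bbbb: 3b undefined. 3b->0: ok.
bbbc: 3c undefined. 3c->0: no, bbbc/aa meet in 0. 3c->1: ok.
cbba: 3a undefined. 3a->0: ok.
abcacbc: 2c undefined. 2c->0: no, abcacbc/aa meet in 0. 2c->1: ok.
All examples now run through 4 states with every (state, symbol) defined. Accept strings end in {1,2}, Reject strings end in {0}; accept={1,2}.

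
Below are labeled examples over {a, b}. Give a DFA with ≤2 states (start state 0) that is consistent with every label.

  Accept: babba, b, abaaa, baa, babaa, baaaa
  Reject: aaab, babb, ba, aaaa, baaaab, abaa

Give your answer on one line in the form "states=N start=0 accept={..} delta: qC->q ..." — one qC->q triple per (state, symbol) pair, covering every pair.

states=2 start=0 accept={1} delta: 0a->1 0b->1 1a->0 1b->0

Fold the examples into a partial DFA from state 0: repeatedly fix the first undefined (state, symbol) met by the shortest-then-alphabetical prefix, trying targets in increasing order and rejecting any under which an Accept and a Reject string meet in one state with the same remainder; add a state when all current targets are rejected. Accepting states are where Accept strings end.
a: 0a undefined. 0a->0: no, b/aaab meet in 0 with "b" left. Open state 1: 0a->1.
b: 0b undefined. 0b->0: no, babaa/abaa meet in 1 with "baa" left. 0b->1: ok.
aa: 1a undefined. 1a->0: ok.
ab: 1b undefined. 1b->0: ok.
All examples now run through 2 states with every (state, symbol) defined. Accept strings end in {1}, Reject strings end in {0}; accept={1}.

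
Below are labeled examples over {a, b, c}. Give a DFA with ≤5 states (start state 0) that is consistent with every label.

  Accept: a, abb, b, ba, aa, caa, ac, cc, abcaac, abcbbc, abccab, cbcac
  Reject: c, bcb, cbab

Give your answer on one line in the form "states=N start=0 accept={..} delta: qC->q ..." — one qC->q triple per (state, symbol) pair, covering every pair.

states=4 start=0 accept={0,1} delta: 0a->1 0b->0 0c->2 1a->0 1b->0 1c->0 2a->0 2b->3 2c->0 3a->2 3b->1 3c->0

State merging on the prefix tree: take the shortest (then alphabetical) example prefix whose next move is undefined and point that move at state 0, else 1, else 2, ...; a target is out if some Accept/Reject pair would then sit in one state with the same input left (inseparable). If every existing state is out, open a new one.
a: 0a undefined. 0a->0: no, ac/c meet in 0 with "c" left. Open state 1: 0a->1.
b: 0b undefined. 0b->0: ok.
c: 0c undefined. 0c->0: no, b/c meet in 0. 0c->1: no, a/c meet in 1. Open state 2: 0c->2.
aa: 1a undefined. 1a->0: ok.
ab: 1b undefined. 1b->0: ok.
ac: 1c undefined. 1c->0: ok.
ca: 2a undefined. 2a->0: ok.
cb: 2b undefined. 2b->0: no, abb/bcb meet in 0. 2b->1: no, a/bcb meet in 1. 2b->2: no, abb/cbab meet in 0. Open state 3: 2b->3.
cc: 2c undefined. 2c->0: ok.
cba: 3a undefined. 3a->0: no, abb/cbab meet in 0. 3a->1: no, abb/cbab meet in 0. 3a->2: ok.
cbc: 3c undefined. 3c->0: ok.
abcbb: 3b undefined. 3b->0: no, abcbbc/c meet in 2. 3b->1: ok.
All examples now run through 4 states with every (state, symbol) defined. Accept strings end in {0,1}, Reject strings end in {2,3}; accept={0,1}.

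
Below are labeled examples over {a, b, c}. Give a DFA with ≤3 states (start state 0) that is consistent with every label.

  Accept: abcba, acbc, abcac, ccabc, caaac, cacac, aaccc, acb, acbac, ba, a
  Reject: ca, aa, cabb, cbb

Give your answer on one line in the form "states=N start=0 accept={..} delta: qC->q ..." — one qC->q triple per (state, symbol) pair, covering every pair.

states=3 start=0 accept={1,2} delta: 0a->1 0b->0 0c->1 1a->0 1b->0 1c->2 2a->0 2b->1 2c->1

State merging on the prefix tree: take the shortest (then alphabetical) example prefix whose next move is undefined and point that move at state 0, else 1, else 2, ...; a target is out if some Accept/Reject pair would then sit in one state with the same input left (inseparable). If every existing state is out, open a new one.
a: 0a undefined. 0a->0: no, a/aa meet in 0. Open state 1: 0a->1.
b: 0b undefined. 0b->0: ok.
c: 0c undefined. 0c->0: no, ba/ca meet in 1. 0c->1: ok.
aa: 1a undefined. 1a->0: ok.
ab: 1b undefined. 1b->0: ok.
ac: 1c undefined. 1c->0: no, acb/ca meet in 0. 1c->1: no, acb/ca meet in 0. Open state 2: 1c->2.
acb: 2b undefined. 2b->0: no, acb/ca meet in 0. 2b->1: ok.
cca: 2a undefined. 2a->0: ok.
aaccc: 2c undefined. 2c->0: no, aaccc/ca meet in 0. 2c->1: ok.
All examples now run through 3 states with every (state, symbol) defined. Accept strings end in {1,2}, Reject strings end in {0}; accept={1,2}.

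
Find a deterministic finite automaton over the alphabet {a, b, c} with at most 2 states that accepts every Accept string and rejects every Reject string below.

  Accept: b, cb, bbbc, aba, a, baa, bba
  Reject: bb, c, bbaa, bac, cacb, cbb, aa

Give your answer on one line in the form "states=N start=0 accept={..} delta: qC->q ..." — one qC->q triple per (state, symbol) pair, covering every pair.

states=2 start=0 accept={1} delta: 0a->1 0b->1 0c->0 1a->0 1b->0 1c->1

Fold the examples into a partial DFA from state 0: repeatedly fix the first undefined (state, symbol) met by the shortest-then-alphabetical prefix, trying targets in increasing order and rejecting any under which an Accept and a Reject string meet in one state with the same remainder; add a state when all current targets are rejected. Accepting states are where Accept strings end.
a: 0a undefined. 0a->0: no, a/aa meet in 0. Open state 1: 0a->1.
b: 0b undefined. 0b->0: no, b/bb meet in 0. 0b->1: ok.
c: 0c undefined. 0c->0: ok.
aa: 1a undefined. 1a->0: ok.
ab: 1b undefined. 1b->0: ok.
cac: 1c undefined. 1c->0: no, b/cacb meet in 1. 1c->1: ok.
All examples now run through 2 states with every (state, symbol) defined. Accept strings end in {1}, Reject strings end in {0}; accept={1}.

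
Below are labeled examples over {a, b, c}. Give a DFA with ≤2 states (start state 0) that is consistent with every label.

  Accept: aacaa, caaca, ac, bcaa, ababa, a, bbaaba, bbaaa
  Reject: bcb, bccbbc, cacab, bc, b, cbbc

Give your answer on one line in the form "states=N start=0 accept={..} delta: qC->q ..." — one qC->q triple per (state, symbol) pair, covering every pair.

states=2 start=0 accept={0} delta: 0a->0 0b->1 0c->0 1a->0 1b->1 1c->1

Grow the machine one transition at a time. Run the examples from 0; the earliest place one falls off (shortest prefix, ties alphabetical) gets sent to the lowest-numbered state that keeps every Accept/Reject pair distinguishable — a pair clashes when both reach the same state with identical unread suffix — and to a fresh state only if none does.
a: 0a undefined. 0a->0: ok.
b: 0b undefined. 0b->0: no, ac/bc meet in 0 with "c" left. Open state 1: 0b->1.
c: 0c undefined. 0c->0: ok.
bb: 1b undefined. 1b->0: no, aacaa/cbbc meet in 0. 1b->1: ok.
bc: 1c undefined. 1c->0: no, aacaa/bccbbc meet in 0. 1c->1: ok.
aba: 1a undefined. 1a->0: ok.
All examples now run through 2 states with every (state, symbol) defined. Accept strings end in {0}, Reject strings end in {1}; accept={0}.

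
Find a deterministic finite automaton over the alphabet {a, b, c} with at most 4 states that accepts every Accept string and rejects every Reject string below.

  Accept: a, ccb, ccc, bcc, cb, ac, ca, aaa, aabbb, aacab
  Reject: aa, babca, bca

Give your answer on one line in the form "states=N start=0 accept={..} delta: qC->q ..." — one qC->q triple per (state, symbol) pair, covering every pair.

states=3 start=0 accept={0,1} delta: 0a->1 0b->1 0c->0 1a->2 1b->0 1c->1 2a->0 2b->1 2c->0

Fold the examples into a partial DFA from state 0: repeatedly fix the first undefined (state, symbol) met by the shortest-then-alphabetical prefix, trying targets in increasing order and rejecting any under which an Accept and a Reject string meet in one state with the same remainder; add a state when all current targets are rejected. Accepting states are where Accept strings end.
a: 0a undefined. 0a->0: no, a/aa meet in 0. Open state 1: 0a->1.
b: 0b undefined. 0b->0: no, ca/bca meet in 0 with "ca" left. 0b->1: ok.
c: 0c undefined. 0c->0: ok.
aa: 1a undefined. 1a->0: no, ccc/aa meet in 0. 1a->1: no, a/aa meet in 1. Open state 2: 1a->2.
ac: 1c undefined. 1c->0: no, a/bca meet in 1. 1c->1: ok.
aaa: 2a undefined. 2a->0: ok.
aab: 2b undefined. 2b->0: no, a/babca meet in 1. 2b->1: ok.
aac: 2c undefined. 2c->0: ok.
aabb: 1b undefined. 1b->0: ok.
All examples now run through 3 states with every (state, symbol) defined. Accept strings end in {0,1}, Reject strings end in {2}; accept={0,1}.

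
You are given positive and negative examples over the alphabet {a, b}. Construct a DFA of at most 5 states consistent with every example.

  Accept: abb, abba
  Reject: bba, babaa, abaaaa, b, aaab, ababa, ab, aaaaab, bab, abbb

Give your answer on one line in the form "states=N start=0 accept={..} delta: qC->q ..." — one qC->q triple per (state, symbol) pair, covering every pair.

states=4 start=0 accept={3} delta: 0a->1 0b->0 1a->0 1b->2 2a->0 2b->3 3a->3 3b->0

Fold the examples into a partial DFA from state 0: repeatedly fix the first undefined (state, symbol) met by the shortest-then-alphabetical prefix, trying targets in increasing order and rejecting any under which an Accept and a Reject string meet in one state with the same remainder; add a state when all current targets are rejected. Accepting states are where Accept strings end.
a: 0a undefined. 0a->0: no, abba/bba meet in 0 with "bba" left. Open state 1: 0a->1.
b: 0b undefined. 0b->0: ok.
aa: 1a undefined. 1a->0: ok.
ab: 1b undefined. 1b->0: no, abb/babaa meet in 0. 1b->1: no, abb/bba meet in 1. Open state 2: 1b->2.
aba: 2a undefined. 2a->0: ok.
abb: 2b undefined. 2b->0: no, abb/b meet in 0. 2b->1: no, abb/bba meet in 1. 2b->2: no, abb/aaab meet in 2. Open state 3: 2b->3.
abba: 3a undefined. 3a->0: no, abba/b meet in 0. 3a->1: no, abba/bba meet in 1. 3a->2: no, abba/aaab meet in 2. 3a->3: ok.
abbb: 3b undefined. 3b->0: ok.
All examples now run through 4 states with every (state, symbol) defined. Accept strings end in {3}, Reject strings end in {0,1,2}; accept={3}.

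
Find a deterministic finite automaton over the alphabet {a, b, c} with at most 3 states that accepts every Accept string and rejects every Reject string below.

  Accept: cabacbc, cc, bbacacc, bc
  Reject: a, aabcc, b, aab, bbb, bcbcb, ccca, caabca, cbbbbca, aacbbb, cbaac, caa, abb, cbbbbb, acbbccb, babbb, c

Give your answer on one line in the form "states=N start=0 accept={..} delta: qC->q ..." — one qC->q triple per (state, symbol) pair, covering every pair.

Fold the examples into a partial DFA from state 0: repeatedly fix the first undefined (state, symbol) met by the shortest-then-alphabetical prefix, trying targets in increasing order and rejecting any under which an Accept and a Reject string meet in one state with the same remainder; add a state when all current targets are rejected. Accepting states are where Accept strings end.
a: 0a undefined. 0a->0: ok.
b: 0b undefined. 0b->0: no, cc/aabcc meet in 0 with "cc" left. Open state 1: 0b->1.
c: 0c undefined. 0c->0: no, cc/a meet in 0. 0c->1: ok.
ba: 1a undefined. 1a->0: ok.
bb: 1b undefined. 1b->0: no, cabacbc/b meet in 1. 1b->1: ok.
bc: 1c undefined. 1c->0: no, cabacbc/a meet in 0. 1c->1: no, cabacbc/aabcc meet in 1. Open state 2: 1c->2.
bcb: 2b undefined. 2b->0: ok.
ccc: 2c undefined. 2c->0: ok.
caabca: 2a undefined. 2a->0: ok.
All examples now run through 3 states with every (state, symbol) defined. Accept strings end in {2}, Reject strings end in {0,1}; accept={2}.

states=3 start=0 accept={2} delta: 0a->0 0b->1 0c->1 1a->0 1b->1 1c->2 2a->0 2b->0 2c->0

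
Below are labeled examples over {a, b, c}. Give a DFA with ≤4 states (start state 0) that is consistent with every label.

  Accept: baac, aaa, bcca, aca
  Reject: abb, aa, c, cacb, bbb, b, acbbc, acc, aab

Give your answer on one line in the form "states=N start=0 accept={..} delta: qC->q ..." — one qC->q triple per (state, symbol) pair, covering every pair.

Grow the machine one transition at a time. Run the examples from 0; the earliest place one falls off (shortest prefix, ties alphabetical) gets sent to the lowest-numbered state that keeps every Accept/Reject pair distinguishable — a pair clashes when both reach the same state with identical unread suffix — and to a fresh state only if none does.
a: 0a undefined. 0a->0: no, aaa/aa meet in 0. Open state 1: 0a->1.
b: 0b undefined. 0b->0: ok.
c: 0c undefined. 0c->0: ok.
aa: 1a undefined. 1a->0: no, baac/aa meet in 0. 1a->1: no, aaa/aa meet in 1. Open state 2: 1a->2.
ab: 1b undefined. 1b->0: ok.
ac: 1c undefined. 1c->0: ok.
aaa: 2a undefined. 2a->0: no, aaa/abb meet in 0. 2a->1: ok.
aab: 2b undefined. 2b->0: ok.
baac: 2c undefined. 2c->0: no, baac/abb meet in 0. 2c->1: ok.
All examples now run through 3 states with every (state, symbol) defined. Accept strings end in {1}, Reject strings end in {0,2}; accept={1}.

states=3 start=0 accept={1} delta: 0a->1 0b->0 0c->0 1a->2 1b->0 1c->0 2a->1 2b->0 2c->1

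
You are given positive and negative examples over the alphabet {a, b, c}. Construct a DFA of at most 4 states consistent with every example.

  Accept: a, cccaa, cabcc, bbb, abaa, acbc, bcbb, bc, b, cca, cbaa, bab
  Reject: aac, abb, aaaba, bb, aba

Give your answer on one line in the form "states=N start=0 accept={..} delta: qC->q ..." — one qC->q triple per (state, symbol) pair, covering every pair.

states=3 start=0 accept={0,1} delta: 0a->0 0b->1 0c->2 1a->2 1b->2 1c->1 2a->0 2b->1 2c->0

Fold the examples into a partial DFA from state 0: repeatedly fix the first undefined (state, symbol) met by the shortest-then-alphabetical prefix, trying targets in increasing order and rejecting any under which an Accept and a Reject string meet in one state with the same remainder; add a state when all current targets are rejected. Accepting states are where Accept strings end.
a: 0a undefined. 0a->0: ok.
b: 0b undefined. 0b->0: no, a/abb meet in 0. Open state 1: 0b->1.
c: 0c undefined. 0c->0: no, a/aac meet in 0. 0c->1: no, b/aac meet in 1. Open state 2: 0c->2.
ba: 1a undefined. 1a->0: no, a/aaaba meet in 0. 1a->1: no, abaa/aaaba meet in 1. 1a->2: ok.
bb: 1b undefined. 1b->0: no, a/abb meet in 0. 1b->1: no, bbb/abb meet in 1. 1b->2: ok.
bc: 1c undefined. 1c->0: no, bcbb/aac meet in 2. 1c->1: ok.
ca: 2a undefined. 2a->0: ok.
cb: 2b undefined. 2b->0: no, acbc/aac meet in 2. 2b->1: ok.
cc: 2c undefined. 2c->0: ok.
All examples now run through 3 states with every (state, symbol) defined. Accept strings end in {0,1}, Reject strings end in {2}; accept={0,1}.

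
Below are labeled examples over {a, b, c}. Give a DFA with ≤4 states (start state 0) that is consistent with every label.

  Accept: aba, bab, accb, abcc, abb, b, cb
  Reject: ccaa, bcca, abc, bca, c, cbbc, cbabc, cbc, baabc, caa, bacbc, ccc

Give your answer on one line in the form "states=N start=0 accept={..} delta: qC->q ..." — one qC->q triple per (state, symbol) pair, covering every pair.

State merging on the prefix tree: take the shortest (then alphabetical) example prefix whose next move is undefined and point that move at state 0, else 1, else 2, ...; a target is out if some Accept/Reject pair would then sit in one state with the same input left (inseparable). If every existing state is out, open a new one.
a: 0a undefined. 0a->0: ok.
b: 0b undefined. 0b->0: ok.
c: 0c undefined. 0c->0: no, aba/ccaa meet in 0. Open state 1: 0c->1.
ca: 1a undefined. 1a->0: no, aba/bca meet in 0. 1a->1: ok.
cb: 1b undefined. 1b->0: ok.
cc: 1c undefined. 1c->0: no, aba/ccaa meet in 0. 1c->1: no, abcc/ccaa meet in 1. Open state 2: 1c->2.
cca: 2a undefined. 2a->0: no, aba/ccaa meet in 0. 2a->1: ok.
ccc: 2c undefined. 2c->0: no, aba/ccc meet in 0. 2c->1: ok.
accb: 2b undefined. 2b->0: ok.
All examples now run through 3 states with every (state, symbol) defined. Accept strings end in {0,2}, Reject strings end in {1}; accept={0,2}.

states=3 start=0 accept={0,2} delta: 0a->0 0b->0 0c->1 1a->1 1b->0 1c->2 2a->1 2b->0 2c->1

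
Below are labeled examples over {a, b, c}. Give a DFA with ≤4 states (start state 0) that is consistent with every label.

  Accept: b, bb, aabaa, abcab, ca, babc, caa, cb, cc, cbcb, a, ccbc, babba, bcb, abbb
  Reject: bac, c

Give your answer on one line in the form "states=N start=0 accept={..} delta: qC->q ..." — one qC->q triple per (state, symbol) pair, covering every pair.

State merging on the prefix tree: take the shortest (then alphabetical) example prefix whose next move is undefined and point that move at state 0, else 1, else 2, ...; a target is out if some Accept/Reject pair would then sit in one state with the same input left (inseparable). If every existing state is out, open a new one.
a: 0a undefined. 0a->0: ok.
b: 0b undefined. 0b->0: no, babc/bac meet in 0 with "c" left. Open state 1: 0b->1.
c: 0c undefined. 0c->0: no, ca/c meet in 0. 0c->1: no, b/c meet in 1. Open state 2: 0c->2.
ba: 1a undefined. 1a->0: ok.
bb: 1b undefined. 1b->0: ok.
bc: 1c undefined. 1c->0: ok.
ca: 2a undefined. 2a->0: ok.
cb: 2b undefined. 2b->0: ok.
cc: 2c undefined. 2c->0: ok.
All examples now run through 3 states with every (state, symbol) defined. Accept strings end in {0,1}, Reject strings end in {2}; accept={0,1}.

states=3 start=0 accept={0,1} delta: 0a->0 0b->1 0c->2 1a->0 1b->0 1c->0 2a->0 2b->0 2c->0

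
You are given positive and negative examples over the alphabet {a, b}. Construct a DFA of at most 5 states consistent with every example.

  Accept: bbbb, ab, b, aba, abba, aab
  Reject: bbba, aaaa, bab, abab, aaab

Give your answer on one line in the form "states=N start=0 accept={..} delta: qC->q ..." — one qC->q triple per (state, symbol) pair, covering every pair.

states=5 start=0 accept={2,3,4} delta: 0a->1 0b->2 1a->2 1b->2 2a->3 2b->4 3a->0 3b->0 4a->2 4b->0

State merging on the prefix tree: take the shortest (then alphabetical) example prefix whose next move is undefined and point that move at state 0, else 1, else 2, ...; a target is out if some Accept/Reject pair would then sit in one state with the same input left (inseparable). If every existing state is out, open a new one.
a: 0a undefined. 0a->0: no, ab/aaab meet in 0 with "b" left. Open state 1: 0a->1.
b: 0b undefined. 0b->0: no, ab/bab meet in 1 with "b" left. 0b->1: no, abba/bbba meet in 1 with "bba" left. Open state 2: 0b->2.
aa: 1a undefined. 1a->0: no, ab/aaab meet in 1 with "b" left. 1a->1: no, ab/aaab meet in 1 with "b" left. 1a->2: ok.
ab: 1b undefined. 1b->0: no, ab/abab meet in 0. 1b->1: no, aab/abab meet in 2 with "b" left. 1b->2: ok.
ba: 2a undefined. 2a->0: no, ab/bab meet in 2. 2a->1: no, ab/aaaa meet in 2. 2a->2: no, ab/aaaa meet in 2. Open state 3: 2a->3.
bb: 2b undefined. 2b->0: no, aba/bbba meet in 3. 2b->1: no, aba/bbba meet in 3. 2b->2: no, aba/bbba meet in 3. 2b->3: no, abba/aaaa meet in 3 with "a" left. Open state 4: 2b->4.
bab: 3b undefined. 3b->0: ok.
bbb: 4b undefined. 4b->0: ok.
aaaa: 3a undefined. 3a->0: ok.
abba: 4a undefined. 4a->0: no, abba/aaaa meet in 0. 4a->1: no, abba/bbba meet in 1. 4a->2: ok.
All examples now run through 5 states with every (state, symbol) defined. Accept strings end in {2,3,4}, Reject strings end in {0,1}; accept={2,3,4}.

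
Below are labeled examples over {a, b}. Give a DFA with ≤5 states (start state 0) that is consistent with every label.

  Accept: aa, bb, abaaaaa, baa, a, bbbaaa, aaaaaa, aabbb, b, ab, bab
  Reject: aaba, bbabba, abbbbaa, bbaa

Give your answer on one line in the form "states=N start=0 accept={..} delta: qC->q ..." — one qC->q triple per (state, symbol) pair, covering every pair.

State merging on the prefix tree: take the shortest (then alphabetical) example prefix whose next move is undefined and point that move at state 0, else 1, else 2, ...; a target is out if some Accept/Reject pair would then sit in one state with the same input left (inseparable). If every existing state is out, open a new one.
a: 0a undefined. 0a->0: ok.
b: 0b undefined. 0b->0: no, aa/aaba meet in 0. Open state 1: 0b->1.
ba: 1a undefined. 1a->0: no, aa/aaba meet in 0. 1a->1: no, abaaaaa/aaba meet in 1. Open state 2: 1a->2.
bb: 1b undefined. 1b->0: no, aa/bbabba meet in 0. 1b->1: no, baa/abbbbaa meet in 2 with "a" left. 1b->2: no, bb/aaba meet in 2. Open state 3: 1b->3.
baa: 2a undefined. 2a->0: ok.
bab: 2b undefined. 2b->0: ok.
bba: 3a undefined. 3a->0: no, aa/bbabba meet in 0. 3a->1: ok.
bbb: 3b undefined. 3b->0: no, aa/bbabba meet in 0. 3b->1: ok.
All examples now run through 4 states with every (state, symbol) defined. Accept strings end in {0,1,3}, Reject strings end in {2}; accept={0,1,3}.

states=4 start=0 accept={0,1,3} delta: 0a->0 0b->1 1a->2 1b->3 2a->0 2b->0 3a->1 3b->1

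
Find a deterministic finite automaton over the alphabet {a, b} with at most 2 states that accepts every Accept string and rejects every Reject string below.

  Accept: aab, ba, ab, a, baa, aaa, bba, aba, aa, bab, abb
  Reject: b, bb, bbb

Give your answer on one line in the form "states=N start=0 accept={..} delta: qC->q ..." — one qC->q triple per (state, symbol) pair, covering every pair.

Fold the examples into a partial DFA from state 0: repeatedly fix the first undefined (state, symbol) met by the shortest-then-alphabetical prefix, trying targets in increasing order and rejecting any under which an Accept and a Reject string meet in one state with the same remainder; add a state when all current targets are rejected. Accepting states are where Accept strings end.
a: 0a undefined. 0a->0: no, aab/b meet in 0 with "b" left. Open state 1: 0a->1.
b: 0b undefined. 0b->0: ok.
aa: 1a undefined. 1a->0: no, aab/b meet in 0. 1a->1: ok.
ab: 1b undefined. 1b->0: no, aab/b meet in 0. 1b->1: ok.
All examples now run through 2 states with every (state, symbol) defined. Accept strings end in {1}, Reject strings end in {0}; accept={1}.

states=2 start=0 accept={1} delta: 0a->1 0b->0 1a->1 1b->1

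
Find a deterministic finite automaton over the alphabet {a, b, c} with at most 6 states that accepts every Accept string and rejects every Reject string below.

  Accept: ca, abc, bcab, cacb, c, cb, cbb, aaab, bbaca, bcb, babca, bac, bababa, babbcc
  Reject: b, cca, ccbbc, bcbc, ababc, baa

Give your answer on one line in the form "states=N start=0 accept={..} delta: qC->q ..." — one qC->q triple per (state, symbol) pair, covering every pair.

states=5 start=0 accept={1,2,3} delta: 0a->1 0b->0 0c->2 1a->0 1b->3 1c->2 2a->1 2b->2 2c->4 3a->2 3b->2 3c->2 4a->0 4b->2 4c->1

State merging on the prefix tree: take the shortest (then alphabetical) example prefix whose next move is undefined and point that move at state 0, else 1, else 2, ...; a target is out if some Accept/Reject pair would then sit in one state with the same input left (inseparable). If every existing state is out, open a new one.
a: 0a undefined. 0a->0: no, aaab/b meet in 0 with "b" left. Open state 1: 0a->1.
b: 0b undefined. 0b->0: ok.
c: 0c undefined. 0c->0: no, ca/cca meet in 1. 0c->1: no, ca/baa meet in 1 with "a" left. Open state 2: 0c->2.
aa: 1a undefined. 1a->0: ok.
ab: 1b undefined. 1b->0: no, abc/ababc meet in 2. 1b->1: no, c/ababc meet in 2. 1b->2: no, babca/cca meet in 2 with "ca" left. Open state 3: 1b->3.
ca: 2a undefined. 2a->0: no, ca/b meet in 0. 2a->1: ok.
cb: 2b undefined. 2b->0: no, c/bcbc meet in 2. 2b->1: no, bac/bcbc meet in 1 with "c" left. 2b->2: ok.
cc: 2c undefined. 2c->0: no, ca/cca meet in 1. 2c->1: no, ca/bcbc meet in 1. 2c->2: no, ca/cca meet in 1. 2c->3: no, bcab/bcbc meet in 3. Open state 4: 2c->4.
aba: 3a undefined. 3a->0: no, c/ababc meet in 2. 3a->1: no, abc/ababc meet in 3 with "c" left. 3a->2: ok.
abc: 3c undefined. 3c->0: no, abc/b meet in 0. 3c->1: no, babca/b meet in 0. 3c->2: ok.
bac: 1c undefined. 1c->0: no, cacb/b meet in 0. 1c->1: no, bbaca/b meet in 0. 1c->2: ok.
cca: 4a undefined. 4a->0: ok.
ccb: 4b undefined. 4b->0: no, abc/ccbbc meet in 2. 4b->1: no, abc/ccbbc meet in 2. 4b->2: ok.
babb: 3b undefined. 3b->0: no, babbcc/ccbbc meet in 4. 3b->1: no, babbcc/ccbbc meet in 4. 3b->2: ok.
babbcc: 4c undefined. 4c->0: no, babbcc/b meet in 0. 4c->1: ok.
All examples now run through 5 states with every (state, symbol) defined. Accept strings end in {1,2,3}, Reject strings end in {0,4}; accept={1,2,3}.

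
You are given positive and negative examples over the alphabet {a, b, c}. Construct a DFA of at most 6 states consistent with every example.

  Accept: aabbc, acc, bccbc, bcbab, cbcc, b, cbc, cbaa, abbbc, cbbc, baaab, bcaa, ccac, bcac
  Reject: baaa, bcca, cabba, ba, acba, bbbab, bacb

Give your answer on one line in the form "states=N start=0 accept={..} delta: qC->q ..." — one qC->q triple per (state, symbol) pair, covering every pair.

Grow the machine one transition at a time. Run the examples from 0; the earliest place one falls off (shortest prefix, ties alphabetical) gets sent to the lowest-numbered state that keeps every Accept/Reject pair distinguishable — a pair clashes when both reach the same state with identical unread suffix — and to a fresh state only if none does.
a: 0a undefined. 0a->0: ok.
b: 0b undefined. 0b->0: no, b/baaa meet in 0. Open state 1: 0b->1.
c: 0c undefined. 0c->0: ok.
ba: 1a undefined. 1a->0: no, acc/baaa meet in 0. 1a->1: no, b/baaa meet in 1. Open state 2: 1a->2.
bb: 1b undefined. 1b->0: no, aabbc/cabba meet in 0. 1b->1: ok.
bc: 1c undefined. 1c->0: no, aabbc/bcca meet in 0. 1c->1: no, bcbab/bbbab meet in 2 with "b" left. 1c->2: no, aabbc/cabba meet in 2. Open state 3: 1c->3.
baa: 2a undefined. 2a->0: no, acc/baaa meet in 0. 2a->1: no, baaab/bbbab meet in 2 with "b" left. 2a->2: no, cbaa/baaa meet in 2. 2a->3: ok.
bac: 2c undefined. 2c->0: no, b/bacb meet in 1. 2c->1: no, b/bacb meet in 1. 2c->2: ok.
bca: 3a undefined. 3a->0: no, acc/baaa meet in 0. 3a->1: no, b/baaa meet in 1. 3a->2: no, baaab/bbbab meet in 2 with "b" left. 3a->3: no, aabbc/baaa meet in 3. Open state 4: 3a->4.
bcb: 3b undefined. 3b->0: ok.
bcc: 3c undefined. 3c->0: no, acc/bcca meet in 0. 3c->1: ok.
bacb: 2b undefined. 2b->0: no, acc/bbbab meet in 0. 2b->1: no, bcbab/bbbab meet in 1. 2b->2: ok.
bcaa: 4a undefined. 4a->0: ok.
bcac: 4c undefined. 4c->0: ok.
baaab: 4b undefined. 4b->0: ok.
All examples now run through 5 states with every (state, symbol) defined. Accept strings end in {0,1,3}, Reject strings end in {2,4}; accept={0,1,3}.

states=5 start=0 accept={0,1,3} delta: 0a->0 0b->1 0c->0 1a->2 1b->1 1c->3 2a->3 2b->2 2c->2 3a->4 3b->0 3c->1 4a->0 4b->0 4c->0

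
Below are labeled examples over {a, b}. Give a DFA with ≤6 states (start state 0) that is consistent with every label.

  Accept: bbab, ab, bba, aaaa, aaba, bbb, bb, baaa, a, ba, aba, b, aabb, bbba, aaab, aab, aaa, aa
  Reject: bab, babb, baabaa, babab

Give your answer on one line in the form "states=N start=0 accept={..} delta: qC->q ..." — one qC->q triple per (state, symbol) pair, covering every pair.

Grow the machine one transition at a time. Run the examples from 0; the earliest place one falls off (shortest prefix, ties alphabetical) gets sent to the lowest-numbered state that keeps every Accept/Reject pair distinguishable — a pair clashes when both reach the same state with identical unread suffix — and to a fresh state only if none does.
a: 0a undefined. 0a->0: ok.
b: 0b undefined. 0b->0: no, bbab/bab meet in 0. Open state 1: 0b->1.
ba: 1a undefined. 1a->0: no, ab/bab meet in 1. 1a->1: no, bbab/babab meet in 1 with "bab" left. Open state 2: 1a->2.
bb: 1b undefined. 1b->0: ok.
baa: 2a undefined. 2a->0: no, bba/baabaa meet in 0. 2a->1: no, bba/baabaa meet in 0. 2a->2: ok.
bab: 2b undefined. 2b->0: no, bbab/babb meet in 1. 2b->1: no, bbab/bab meet in 1. 2b->2: no, aaba/bab meet in 2. Open state 3: 2b->3.
baba: 3a undefined. 3a->0: no, bbab/babab meet in 1. 3a->1: no, bba/babab meet in 0. 3a->2: no, aaba/baabaa meet in 2. 3a->3: ok.
babb: 3b undefined. 3b->0: no, bba/babb meet in 0. 3b->1: no, bbab/babb meet in 1. 3b->2: no, aaba/babb meet in 2. 3b->3: ok.
All examples now run through 4 states with every (state, symbol) defined. Accept strings end in {0,1,2}, Reject strings end in {3}; accept={0,1,2}.

states=4 start=0 accept={0,1,2} delta: 0a->0 0b->1 1a->2 1b->0 2a->2 2b->3 3a->3 3b->3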